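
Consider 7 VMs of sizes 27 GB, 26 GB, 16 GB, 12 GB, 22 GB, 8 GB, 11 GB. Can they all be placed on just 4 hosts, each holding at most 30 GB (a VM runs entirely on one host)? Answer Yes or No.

Total = 122 GB; ⌈122/30⌉ = 5.
At least 5 hosts are required, but only 4 are allowed.

No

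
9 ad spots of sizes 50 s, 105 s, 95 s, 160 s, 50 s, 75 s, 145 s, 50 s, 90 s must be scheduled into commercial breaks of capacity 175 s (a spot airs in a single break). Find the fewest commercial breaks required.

Total = 160 + 145 + 105 + 95 + 90 + 75 + 50 + 50 + 50 = 820 s.
Lower bound: ⌈820/175⌉ = 5 commercial breaks.
A packing using 6 commercial breaks:
  break 1: 160 = 160
  break 2: 145 = 145
  break 3: 105 + 50 = 155
  break 4: 95 + 75 = 170
  break 5: 90 + 50 = 140
  break 6: 50 = 50
No arrangement into 5 commercial breaks stays within capacity, so 6 is optimal.

6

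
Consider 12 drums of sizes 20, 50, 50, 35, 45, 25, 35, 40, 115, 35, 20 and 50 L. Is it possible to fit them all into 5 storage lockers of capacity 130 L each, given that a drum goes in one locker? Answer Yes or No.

Yes

A valid assignment using 5 storage lockers:
  locker 1: 115 = 115
  locker 2: 50 + 50 + 25 = 125
  locker 3: 50 + 45 + 35 = 130
  locker 4: 40 + 35 + 35 + 20 = 130
  locker 5: 20 = 20
Every load is within 130 L, so 5 storage lockers suffice.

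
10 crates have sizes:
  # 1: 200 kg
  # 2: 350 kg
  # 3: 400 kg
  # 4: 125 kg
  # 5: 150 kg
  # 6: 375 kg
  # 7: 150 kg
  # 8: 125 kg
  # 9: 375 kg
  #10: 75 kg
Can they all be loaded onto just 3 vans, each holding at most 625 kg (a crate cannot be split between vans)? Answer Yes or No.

No

Total = 2325 kg; ⌈2325/625⌉ = 4.
At least 4 vans are required, but only 3 are allowed.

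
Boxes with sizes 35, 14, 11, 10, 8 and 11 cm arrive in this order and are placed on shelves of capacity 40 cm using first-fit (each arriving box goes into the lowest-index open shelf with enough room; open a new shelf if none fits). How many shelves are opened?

  35 → shelf 1 (new)  [load 35/40]
  14 → shelf 2 (new)  [load 14/40]
  11 → shelf 2  [load 25/40]
  10 → shelf 2  [load 35/40]
  8 → shelf 3 (new)  [load 8/40]
  11 → shelf 3  [load 19/40]
3 shelves opened.

3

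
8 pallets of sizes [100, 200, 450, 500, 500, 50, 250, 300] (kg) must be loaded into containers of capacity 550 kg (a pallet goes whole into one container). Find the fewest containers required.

5

Total = 500 + 500 + 450 + 300 + 250 + 200 + 100 + 50 = 2350 kg.
Lower bound: ⌈2350/550⌉ = 5 containers.
A packing using 5 containers:
  container 1: 500 + 50 = 550
  container 2: 500 = 500
  container 3: 450 + 100 = 550
  container 4: 300 + 250 = 550
  container 5: 200 = 200
This matches the lower bound, so 5 is optimal.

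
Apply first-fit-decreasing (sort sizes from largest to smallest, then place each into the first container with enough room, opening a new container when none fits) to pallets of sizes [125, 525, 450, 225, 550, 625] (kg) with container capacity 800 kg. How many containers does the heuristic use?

Sorted descending: 625, 550, 525, 450, 225, 125.
  625 → container 1 (new)  [load 625/800]
  550 → container 2 (new)  [load 550/800]
  525 → container 3 (new)  [load 525/800]
  450 → container 4 (new)  [load 450/800]
  225 → container 2  [load 775/800]
  125 → container 1  [load 750/800]
4 containers opened.

4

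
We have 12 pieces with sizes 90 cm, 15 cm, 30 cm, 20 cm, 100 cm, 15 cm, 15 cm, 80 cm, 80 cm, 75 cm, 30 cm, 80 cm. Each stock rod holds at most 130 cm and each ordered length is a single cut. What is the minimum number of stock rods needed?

6

Total = 100 + 90 + 80 + 80 + 80 + 75 + 30 + 30 + 20 + 15 + 15 + 15 = 630 cm.
Lower bound: ⌈630/130⌉ = 5 stock rods.
Also, 6 pieces each exceed 65 cm, and no two of those can share a stock rod, so at least 6 stock rods are needed.
A packing using 6 stock rods:
  stock rod 1: 100 + 30 = 130
  stock rod 2: 90 + 30 = 120
  stock rod 3: 80 + 20 + 15 + 15 = 130
  stock rod 4: 80 + 15 = 95
  stock rod 5: 80 = 80
  stock rod 6: 75 = 75
This matches the lower bound, so 6 is optimal.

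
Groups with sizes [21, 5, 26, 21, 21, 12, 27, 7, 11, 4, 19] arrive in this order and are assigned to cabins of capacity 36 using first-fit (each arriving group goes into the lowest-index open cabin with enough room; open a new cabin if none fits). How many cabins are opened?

6

  21 → cabin 1 (new)  [load 21/36]
  5 → cabin 1  [load 26/36]
  26 → cabin 2 (new)  [load 26/36]
  21 → cabin 3 (new)  [load 21/36]
  21 → cabin 4 (new)  [load 21/36]
  12 → cabin 3  [load 33/36]
  27 → cabin 5 (new)  [load 27/36]
  7 → cabin 1  [load 33/36]
  11 → cabin 4  [load 32/36]
  4 → cabin 2  [load 30/36]
  19 → cabin 6 (new)  [load 19/36]
6 cabins opened.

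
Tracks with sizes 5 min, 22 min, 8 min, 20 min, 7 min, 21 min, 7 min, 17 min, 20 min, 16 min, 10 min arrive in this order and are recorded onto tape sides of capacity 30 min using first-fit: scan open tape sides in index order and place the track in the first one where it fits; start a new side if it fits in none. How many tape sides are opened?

6

  5 → side 1 (new)  [load 5/30]
  22 → side 1  [load 27/30]
  8 → side 2 (new)  [load 8/30]
  20 → side 2  [load 28/30]
  7 → side 3 (new)  [load 7/30]
  21 → side 3  [load 28/30]
  7 → side 4 (new)  [load 7/30]
  17 → side 4  [load 24/30]
  20 → side 5 (new)  [load 20/30]
  16 → side 6 (new)  [load 16/30]
  10 → side 5  [load 30/30]
6 tape sides opened.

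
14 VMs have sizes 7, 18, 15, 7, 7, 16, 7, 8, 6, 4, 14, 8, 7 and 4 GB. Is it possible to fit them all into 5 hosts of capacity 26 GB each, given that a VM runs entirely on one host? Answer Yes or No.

No

Total = 128 GB; ⌈128/26⌉ = 5.
The bound of 5 does not rule out 5, but exhaustive search shows no assignment into 5 hosts of capacity 26 GB exists — the minimum is 6.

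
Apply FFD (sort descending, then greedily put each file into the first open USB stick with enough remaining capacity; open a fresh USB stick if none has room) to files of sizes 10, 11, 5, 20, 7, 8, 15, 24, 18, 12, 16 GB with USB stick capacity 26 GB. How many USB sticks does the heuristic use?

Sorted descending: 24, 20, 18, 16, 15, 12, 11, 10, 8, 7, 5.
  24 → USB stick 1 (new)  [load 24/26]
  20 → USB stick 2 (new)  [load 20/26]
  18 → USB stick 3 (new)  [load 18/26]
  16 → USB stick 4 (new)  [load 16/26]
  15 → USB stick 5 (new)  [load 15/26]
  12 → USB stick 6 (new)  [load 12/26]
  11 → USB stick 5  [load 26/26]
  10 → USB stick 4  [load 26/26]
  8 → USB stick 3  [load 26/26]
  7 → USB stick 6  [load 19/26]
  5 → USB stick 2  [load 25/26]
6 USB sticks opened.

6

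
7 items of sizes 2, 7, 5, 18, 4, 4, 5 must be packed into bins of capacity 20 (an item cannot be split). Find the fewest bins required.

3

Total = 18 + 7 + 5 + 5 + 4 + 4 + 2 = 45.
Lower bound: ⌈45/20⌉ = 3 bins.
A packing using 3 bins:
  bin 1: 18 + 2 = 20
  bin 2: 7 + 5 + 5 = 17
  bin 3: 4 + 4 = 8
This matches the lower bound, so 3 is optimal.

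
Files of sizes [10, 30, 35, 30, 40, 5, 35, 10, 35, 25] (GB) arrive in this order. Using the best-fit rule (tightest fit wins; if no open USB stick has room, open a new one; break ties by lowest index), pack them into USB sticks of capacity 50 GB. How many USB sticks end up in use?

  10 → USB stick 1 (new)  [load 10/50]
  30 → USB stick 1  [load 40/50]
  35 → USB stick 2 (new)  [load 35/50]
  30 → USB stick 3 (new)  [load 30/50]
  40 → USB stick 4 (new)  [load 40/50]
  5 → USB stick 1  [load 45/50]
  35 → USB stick 5 (new)  [load 35/50]
  10 → USB stick 4  [load 50/50]
  35 → USB stick 6 (new)  [load 35/50]
  25 → USB stick 7 (new)  [load 25/50]
7 USB sticks opened.

7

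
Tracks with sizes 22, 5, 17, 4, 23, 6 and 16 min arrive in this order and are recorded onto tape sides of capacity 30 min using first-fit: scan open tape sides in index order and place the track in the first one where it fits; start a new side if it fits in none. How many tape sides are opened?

4

  22 → side 1 (new)  [load 22/30]
  5 → side 1  [load 27/30]
  17 → side 2 (new)  [load 17/30]
  4 → side 2  [load 21/30]
  23 → side 3 (new)  [load 23/30]
  6 → side 2  [load 27/30]
  16 → side 4 (new)  [load 16/30]
4 tape sides opened.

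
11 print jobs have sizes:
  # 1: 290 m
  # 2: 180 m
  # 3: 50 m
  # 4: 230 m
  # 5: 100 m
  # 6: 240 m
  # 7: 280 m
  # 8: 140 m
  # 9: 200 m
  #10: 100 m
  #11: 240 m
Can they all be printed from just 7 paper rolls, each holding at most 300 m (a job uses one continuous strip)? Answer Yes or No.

No

Total = 2050 m; ⌈2050/300⌉ = 7.
The bound of 7 does not rule out 7, but exhaustive search shows no assignment into 7 paper rolls of capacity 300 m exists — the minimum is 8.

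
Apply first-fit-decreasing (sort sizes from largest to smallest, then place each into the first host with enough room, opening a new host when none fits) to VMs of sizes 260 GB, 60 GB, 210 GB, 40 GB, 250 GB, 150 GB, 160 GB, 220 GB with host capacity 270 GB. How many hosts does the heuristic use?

Sorted descending: 260, 250, 220, 210, 160, 150, 60, 40.
  260 → host 1 (new)  [load 260/270]
  250 → host 2 (new)  [load 250/270]
  220 → host 3 (new)  [load 220/270]
  210 → host 4 (new)  [load 210/270]
  160 → host 5 (new)  [load 160/270]
  150 → host 6 (new)  [load 150/270]
  60 → host 4  [load 270/270]
  40 → host 3  [load 260/270]
6 hosts opened.

6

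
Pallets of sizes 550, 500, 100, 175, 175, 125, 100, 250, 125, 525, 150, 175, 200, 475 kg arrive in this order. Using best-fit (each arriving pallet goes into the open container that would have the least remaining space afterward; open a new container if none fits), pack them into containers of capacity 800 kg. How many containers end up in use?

  550 → container 1 (new)  [load 550/800]
  500 → container 2 (new)  [load 500/800]
  100 → container 1  [load 650/800]
  175 → container 2  [load 675/800]
  175 → container 3 (new)  [load 175/800]
  125 → container 2  [load 800/800]
  100 → container 1  [load 750/800]
  250 → container 3  [load 425/800]
  125 → container 3  [load 550/800]
  525 → container 4 (new)  [load 525/800]
  150 → container 3  [load 700/800]
  175 → container 4  [load 700/800]
  200 → container 5 (new)  [load 200/800]
  475 → container 5  [load 675/800]
5 containers opened.

5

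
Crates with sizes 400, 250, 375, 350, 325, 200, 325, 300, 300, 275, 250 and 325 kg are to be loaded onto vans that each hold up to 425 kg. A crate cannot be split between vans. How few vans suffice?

12

Total = 400 + 375 + 350 + 325 + 325 + 325 + 300 + 300 + 275 + 250 + 250 + 200 = 3675 kg.
Lower bound: ⌈3675/425⌉ = 9 vans.
Also, 11 crates each exceed 425/2 kg, and no two of those can share a van, so at least 11 vans are needed.
A packing using 12 vans:
  van 1: 400 = 400
  van 2: 375 = 375
  van 3: 350 = 350
  van 4: 325 = 325
  van 5: 325 = 325
  van 6: 325 = 325
  van 7: 300 = 300
  van 8: 300 = 300
  van 9: 275 = 275
  van 10: 250 = 250
  van 11: 250 = 250
  van 12: 200 = 200
No arrangement into 11 vans stays within capacity, so 12 is optimal.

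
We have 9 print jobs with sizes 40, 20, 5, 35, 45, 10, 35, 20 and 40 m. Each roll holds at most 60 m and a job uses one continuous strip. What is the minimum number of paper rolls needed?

Total = 45 + 40 + 40 + 35 + 35 + 20 + 20 + 10 + 5 = 250 m.
Lower bound: ⌈250/60⌉ = 5 paper rolls.
A packing using 5 paper rolls:
  roll 1: 45 + 10 + 5 = 60
  roll 2: 40 + 20 = 60
  roll 3: 40 + 20 = 60
  roll 4: 35 = 35
  roll 5: 35 = 35
This matches the lower bound, so 5 is optimal.

5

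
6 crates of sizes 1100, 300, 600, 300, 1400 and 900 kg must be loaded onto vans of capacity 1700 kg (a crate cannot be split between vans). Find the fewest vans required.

Total = 1400 + 1100 + 900 + 600 + 300 + 300 = 4600 kg.
Lower bound: ⌈4600/1700⌉ = 3 vans.
A packing using 3 vans:
  van 1: 1400 + 300 = 1700
  van 2: 1100 + 600 = 1700
  van 3: 900 + 300 = 1200
This matches the lower bound, so 3 is optimal.

3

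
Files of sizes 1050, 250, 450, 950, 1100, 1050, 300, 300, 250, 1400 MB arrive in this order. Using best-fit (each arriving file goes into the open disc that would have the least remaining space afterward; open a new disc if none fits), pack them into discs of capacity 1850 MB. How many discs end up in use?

  1050 → disc 1 (new)  [load 1050/1850]
  250 → disc 1  [load 1300/1850]
  450 → disc 1  [load 1750/1850]
  950 → disc 2 (new)  [load 950/1850]
  1100 → disc 3 (new)  [load 1100/1850]
  1050 → disc 4 (new)  [load 1050/1850]
  300 → disc 3  [load 1400/1850]
  300 → disc 3  [load 1700/1850]
  250 → disc 4  [load 1300/1850]
  1400 → disc 5 (new)  [load 1400/1850]
5 discs opened.

5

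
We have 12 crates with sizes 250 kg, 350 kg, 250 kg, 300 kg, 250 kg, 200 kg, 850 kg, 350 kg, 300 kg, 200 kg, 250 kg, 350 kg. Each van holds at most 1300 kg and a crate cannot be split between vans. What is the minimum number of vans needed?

Total = 850 + 350 + 350 + 350 + 300 + 300 + 250 + 250 + 250 + 250 + 200 + 200 = 3900 kg.
Lower bound: ⌈3900/1300⌉ = 3 vans.
A packing using 3 vans:
  van 1: 850 + 250 + 200 = 1300
  van 2: 350 + 350 + 350 + 250 = 1300
  van 3: 300 + 300 + 250 + 250 + 200 = 1300
This matches the lower bound, so 3 is optimal.

3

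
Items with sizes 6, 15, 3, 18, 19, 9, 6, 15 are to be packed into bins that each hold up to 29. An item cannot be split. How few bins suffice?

4

Total = 19 + 18 + 15 + 15 + 9 + 6 + 6 + 3 = 91.
Lower bound: ⌈91/29⌉ = 4 bins.
A packing using 4 bins:
  bin 1: 19 + 9 = 28
  bin 2: 18 + 6 + 3 = 27
  bin 3: 15 + 6 = 21
  bin 4: 15 = 15
This matches the lower bound, so 4 is optimal.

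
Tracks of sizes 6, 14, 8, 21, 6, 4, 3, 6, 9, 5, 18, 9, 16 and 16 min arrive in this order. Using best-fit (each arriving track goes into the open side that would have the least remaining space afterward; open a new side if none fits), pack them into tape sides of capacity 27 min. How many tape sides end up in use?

  6 → side 1 (new)  [load 6/27]
  14 → side 1  [load 20/27]
  8 → side 2 (new)  [load 8/27]
  21 → side 3 (new)  [load 21/27]
  6 → side 3  [load 27/27]
  4 → side 1  [load 24/27]
  3 → side 1  [load 27/27]
  6 → side 2  [load 14/27]
  9 → side 2  [load 23/27]
  5 → side 4 (new)  [load 5/27]
  18 → side 4  [load 23/27]
  9 → side 5 (new)  [load 9/27]
  16 → side 5  [load 25/27]
  16 → side 6 (new)  [load 16/27]
6 tape sides opened.

6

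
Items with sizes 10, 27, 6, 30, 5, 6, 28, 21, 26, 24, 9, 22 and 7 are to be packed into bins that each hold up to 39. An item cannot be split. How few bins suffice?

Total = 30 + 28 + 27 + 26 + 24 + 22 + 21 + 10 + 9 + 7 + 6 + 6 + 5 = 221.
Lower bound: ⌈221/39⌉ = 6 bins.
Also, 7 items each exceed 39/2, and no two of those can share a bin, so at least 7 bins are needed.
A packing using 7 bins:
  bin 1: 30 + 9 = 39
  bin 2: 28 + 10 = 38
  bin 3: 27 + 7 + 5 = 39
  bin 4: 26 + 6 + 6 = 38
  bin 5: 24 = 24
  bin 6: 22 = 22
  bin 7: 21 = 21
This matches the lower bound, so 7 is optimal.

7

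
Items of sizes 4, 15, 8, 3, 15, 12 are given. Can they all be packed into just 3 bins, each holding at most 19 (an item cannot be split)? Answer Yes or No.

No

Total = 57; ⌈57/19⌉ = 3.
The bound of 3 does not rule out 3, but exhaustive search shows no assignment into 3 bins of capacity 19 exists — the minimum is 4.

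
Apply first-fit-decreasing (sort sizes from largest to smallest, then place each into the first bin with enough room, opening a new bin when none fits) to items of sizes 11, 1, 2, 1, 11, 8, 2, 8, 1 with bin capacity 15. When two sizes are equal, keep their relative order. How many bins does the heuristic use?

Sorted descending: 11, 11, 8, 8, 2, 2, 1, 1, 1.
  11 → bin 1 (new)  [load 11/15]
  11 → bin 2 (new)  [load 11/15]
  8 → bin 3 (new)  [load 8/15]
  8 → bin 4 (new)  [load 8/15]
  2 → bin 1  [load 13/15]
  2 → bin 1  [load 15/15]
  1 → bin 2  [load 12/15]
  1 → bin 2  [load 13/15]
  1 → bin 2  [load 14/15]
4 bins opened.

4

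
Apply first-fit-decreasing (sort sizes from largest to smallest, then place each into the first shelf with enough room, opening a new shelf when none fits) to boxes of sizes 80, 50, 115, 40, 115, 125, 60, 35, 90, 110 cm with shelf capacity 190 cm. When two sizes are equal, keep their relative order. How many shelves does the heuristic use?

5

Sorted descending: 125, 115, 115, 110, 90, 80, 60, 50, 40, 35.
  125 → shelf 1 (new)  [load 125/190]
  115 → shelf 2 (new)  [load 115/190]
  115 → shelf 3 (new)  [load 115/190]
  110 → shelf 4 (new)  [load 110/190]
  90 → shelf 5 (new)  [load 90/190]
  80 → shelf 4  [load 190/190]
  60 → shelf 1  [load 185/190]
  50 → shelf 2  [load 165/190]
  40 → shelf 3  [load 155/190]
  35 → shelf 3  [load 190/190]
5 shelves opened.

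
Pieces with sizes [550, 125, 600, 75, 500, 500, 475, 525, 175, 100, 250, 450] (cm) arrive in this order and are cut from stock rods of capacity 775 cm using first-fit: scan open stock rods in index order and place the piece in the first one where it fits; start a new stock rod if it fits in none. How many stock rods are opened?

7

  550 → stock rod 1 (new)  [load 550/775]
  125 → stock rod 1  [load 675/775]
  600 → stock rod 2 (new)  [load 600/775]
  75 → stock rod 1  [load 750/775]
  500 → stock rod 3 (new)  [load 500/775]
  500 → stock rod 4 (new)  [load 500/775]
  475 → stock rod 5 (new)  [load 475/775]
  525 → stock rod 6 (new)  [load 525/775]
  175 → stock rod 2  [load 775/775]
  100 → stock rod 3  [load 600/775]
  250 → stock rod 4  [load 750/775]
  450 → stock rod 7 (new)  [load 450/775]
7 stock rods opened.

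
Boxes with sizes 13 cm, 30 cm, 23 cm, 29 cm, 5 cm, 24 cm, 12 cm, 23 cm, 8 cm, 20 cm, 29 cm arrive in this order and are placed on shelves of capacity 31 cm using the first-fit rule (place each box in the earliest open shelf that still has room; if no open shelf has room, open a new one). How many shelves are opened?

8

  13 → shelf 1 (new)  [load 13/31]
  30 → shelf 2 (new)  [load 30/31]
  23 → shelf 3 (new)  [load 23/31]
  29 → shelf 4 (new)  [load 29/31]
  5 → shelf 1  [load 18/31]
  24 → shelf 5 (new)  [load 24/31]
  12 → shelf 1  [load 30/31]
  23 → shelf 6 (new)  [load 23/31]
  8 → shelf 3  [load 31/31]
  20 → shelf 7 (new)  [load 20/31]
  29 → shelf 8 (new)  [load 29/31]
8 shelves opened.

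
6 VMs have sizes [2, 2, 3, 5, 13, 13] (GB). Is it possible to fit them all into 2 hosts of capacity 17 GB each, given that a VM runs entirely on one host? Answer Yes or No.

No

Total = 38 GB; ⌈38/17⌉ = 3.
At least 3 hosts are required, but only 2 are allowed.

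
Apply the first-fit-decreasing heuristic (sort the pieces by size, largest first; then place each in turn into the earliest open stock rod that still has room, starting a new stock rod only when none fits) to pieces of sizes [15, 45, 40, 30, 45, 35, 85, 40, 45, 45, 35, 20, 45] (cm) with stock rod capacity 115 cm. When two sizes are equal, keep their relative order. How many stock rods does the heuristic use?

Sorted descending: 85, 45, 45, 45, 45, 45, 40, 40, 35, 35, 30, 20, 15.
  85 → stock rod 1 (new)  [load 85/115]
  45 → stock rod 2 (new)  [load 45/115]
  45 → stock rod 2  [load 90/115]
  45 → stock rod 3 (new)  [load 45/115]
  45 → stock rod 3  [load 90/115]
  45 → stock rod 4 (new)  [load 45/115]
  40 → stock rod 4  [load 85/115]
  40 → stock rod 5 (new)  [load 40/115]
  35 → stock rod 5  [load 75/115]
  35 → stock rod 5  [load 110/115]
  30 → stock rod 1  [load 115/115]
  20 → stock rod 2  [load 110/115]
  15 → stock rod 3  [load 105/115]
5 stock rods opened.

5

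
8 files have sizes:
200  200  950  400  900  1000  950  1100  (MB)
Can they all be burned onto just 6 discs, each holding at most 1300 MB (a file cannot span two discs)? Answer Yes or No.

A valid assignment using 5 discs:
  disc 1: 1100 + 200 = 1300
  disc 2: 1000 + 200 = 1200
  disc 3: 950 = 950
  disc 4: 950 = 950
  disc 5: 900 + 400 = 1300
That uses only 5 ≤ 6, so 6 discs are enough.

Yes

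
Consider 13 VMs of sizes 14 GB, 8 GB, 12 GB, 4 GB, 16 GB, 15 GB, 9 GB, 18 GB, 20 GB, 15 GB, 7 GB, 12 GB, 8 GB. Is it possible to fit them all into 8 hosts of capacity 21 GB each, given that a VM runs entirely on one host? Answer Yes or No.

Total = 158 GB; ⌈158/21⌉ = 8.
The bound of 8 does not rule out 8, but exhaustive search shows no assignment into 8 hosts of capacity 21 GB exists — the minimum is 9.

No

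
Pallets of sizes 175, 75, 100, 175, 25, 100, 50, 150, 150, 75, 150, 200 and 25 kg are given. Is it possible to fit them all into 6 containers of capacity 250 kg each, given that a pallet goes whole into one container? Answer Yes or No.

A valid assignment using 6 containers:
  container 1: 200 + 50 = 250
  container 2: 175 + 75 = 250
  container 3: 175 + 75 = 250
  container 4: 150 + 100 = 250
  container 5: 150 + 100 = 250
  container 6: 150 + 25 + 25 = 200
Every load is within 250 kg, so 6 containers suffice.

Yes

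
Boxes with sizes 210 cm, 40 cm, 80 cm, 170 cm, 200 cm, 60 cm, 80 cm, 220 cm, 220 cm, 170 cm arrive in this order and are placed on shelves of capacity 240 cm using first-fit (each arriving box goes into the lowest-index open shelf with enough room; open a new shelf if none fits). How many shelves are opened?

8

  210 → shelf 1 (new)  [load 210/240]
  40 → shelf 2 (new)  [load 40/240]
  80 → shelf 2  [load 120/240]
  170 → shelf 3 (new)  [load 170/240]
  200 → shelf 4 (new)  [load 200/240]
  60 → shelf 2  [load 180/240]
  80 → shelf 5 (new)  [load 80/240]
  220 → shelf 6 (new)  [load 220/240]
  220 → shelf 7 (new)  [load 220/240]
  170 → shelf 8 (new)  [load 170/240]
8 shelves opened.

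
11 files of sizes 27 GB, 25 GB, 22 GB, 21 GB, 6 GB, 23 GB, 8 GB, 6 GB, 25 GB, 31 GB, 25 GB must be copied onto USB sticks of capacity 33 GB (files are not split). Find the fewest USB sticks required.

Total = 31 + 27 + 25 + 25 + 25 + 23 + 22 + 21 + 8 + 6 + 6 = 219 GB.
Lower bound: ⌈219/33⌉ = 7 USB sticks.
Also, 8 files each exceed 33/2 GB, and no two of those can share a USB stick, so at least 8 USB sticks are needed.
A packing using 8 USB sticks:
  USB stick 1: 31 = 31
  USB stick 2: 27 + 6 = 33
  USB stick 3: 25 + 8 = 33
  USB stick 4: 25 + 6 = 31
  USB stick 5: 25 = 25
  USB stick 6: 23 = 23
  USB stick 7: 22 = 22
  USB stick 8: 21 = 21
This matches the lower bound, so 8 is optimal.

8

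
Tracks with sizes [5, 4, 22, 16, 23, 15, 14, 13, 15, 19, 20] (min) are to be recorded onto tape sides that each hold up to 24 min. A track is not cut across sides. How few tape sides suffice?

Total = 23 + 22 + 20 + 19 + 16 + 15 + 15 + 14 + 13 + 5 + 4 = 166 min.
Lower bound: ⌈166/24⌉ = 7 tape sides.
Also, 9 tracks each exceed 12 min, and no two of those can share a side, so at least 9 tape sides are needed.
A packing using 9 tape sides:
  side 1: 23 = 23
  side 2: 22 = 22
  side 3: 20 + 4 = 24
  side 4: 19 + 5 = 24
  side 5: 16 = 16
  side 6: 15 = 15
  side 7: 15 = 15
  side 8: 14 = 14
  side 9: 13 = 13
This matches the lower bound, so 9 is optimal.

9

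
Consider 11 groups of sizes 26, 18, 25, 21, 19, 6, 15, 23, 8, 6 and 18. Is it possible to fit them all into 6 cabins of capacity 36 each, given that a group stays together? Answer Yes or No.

Yes

A valid assignment using 6 cabins:
  cabin 1: 26 + 8 = 34
  cabin 2: 25 + 6 = 31
  cabin 3: 23 + 6 = 29
  cabin 4: 21 + 15 = 36
  cabin 5: 19 = 19
  cabin 6: 18 + 18 = 36
Every load is within 36, so 6 cabins suffice.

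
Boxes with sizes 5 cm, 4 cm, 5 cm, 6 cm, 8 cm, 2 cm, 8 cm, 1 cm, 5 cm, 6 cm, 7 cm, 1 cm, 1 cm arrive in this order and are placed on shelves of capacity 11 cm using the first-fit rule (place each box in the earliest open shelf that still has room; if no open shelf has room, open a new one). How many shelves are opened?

  5 → shelf 1 (new)  [load 5/11]
  4 → shelf 1  [load 9/11]
  5 → shelf 2 (new)  [load 5/11]
  6 → shelf 2  [load 11/11]
  8 → shelf 3 (new)  [load 8/11]
  2 → shelf 1  [load 11/11]
  8 → shelf 4 (new)  [load 8/11]
  1 → shelf 3  [load 9/11]
  5 → shelf 5 (new)  [load 5/11]
  6 → shelf 5  [load 11/11]
  7 → shelf 6 (new)  [load 7/11]
  1 → shelf 3  [load 10/11]
  1 → shelf 3  [load 11/11]
6 shelves opened.

6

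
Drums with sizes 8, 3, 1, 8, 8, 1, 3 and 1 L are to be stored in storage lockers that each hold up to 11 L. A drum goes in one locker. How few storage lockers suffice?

Total = 8 + 8 + 8 + 3 + 3 + 1 + 1 + 1 = 33 L.
Lower bound: ⌈33/11⌉ = 3 storage lockers.
A packing using 3 storage lockers:
  locker 1: 8 + 3 = 11
  locker 2: 8 + 3 = 11
  locker 3: 8 + 1 + 1 + 1 = 11
This matches the lower bound, so 3 is optimal.

3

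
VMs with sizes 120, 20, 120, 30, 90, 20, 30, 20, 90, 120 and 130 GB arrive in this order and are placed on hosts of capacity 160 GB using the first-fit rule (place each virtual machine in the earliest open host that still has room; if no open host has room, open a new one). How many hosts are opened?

  120 → host 1 (new)  [load 120/160]
  20 → host 1  [load 140/160]
  120 → host 2 (new)  [load 120/160]
  30 → host 2  [load 150/160]
  90 → host 3 (new)  [load 90/160]
  20 → host 1  [load 160/160]
  30 → host 3  [load 120/160]
  20 → host 3  [load 140/160]
  90 → host 4 (new)  [load 90/160]
  120 → host 5 (new)  [load 120/160]
  130 → host 6 (new)  [load 130/160]
6 hosts opened.

6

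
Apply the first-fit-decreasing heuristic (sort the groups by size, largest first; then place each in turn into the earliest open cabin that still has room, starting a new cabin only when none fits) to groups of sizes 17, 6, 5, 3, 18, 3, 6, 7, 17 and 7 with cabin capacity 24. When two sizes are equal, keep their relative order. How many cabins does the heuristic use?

4

Sorted descending: 18, 17, 17, 7, 7, 6, 6, 5, 3, 3.
  18 → cabin 1 (new)  [load 18/24]
  17 → cabin 2 (new)  [load 17/24]
  17 → cabin 3 (new)  [load 17/24]
  7 → cabin 2  [load 24/24]
  7 → cabin 3  [load 24/24]
  6 → cabin 1  [load 24/24]
  6 → cabin 4 (new)  [load 6/24]
  5 → cabin 4  [load 11/24]
  3 → cabin 4  [load 14/24]
  3 → cabin 4  [load 17/24]
4 cabins opened.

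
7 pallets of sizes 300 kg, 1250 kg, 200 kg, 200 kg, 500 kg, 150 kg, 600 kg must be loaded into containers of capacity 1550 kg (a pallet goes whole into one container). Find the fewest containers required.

Total = 1250 + 600 + 500 + 300 + 200 + 200 + 150 = 3200 kg.
Lower bound: ⌈3200/1550⌉ = 3 containers.
A packing using 3 containers:
  container 1: 1250 + 300 = 1550
  container 2: 600 + 500 + 200 + 200 = 1500
  container 3: 150 = 150
This matches the lower bound, so 3 is optimal.

3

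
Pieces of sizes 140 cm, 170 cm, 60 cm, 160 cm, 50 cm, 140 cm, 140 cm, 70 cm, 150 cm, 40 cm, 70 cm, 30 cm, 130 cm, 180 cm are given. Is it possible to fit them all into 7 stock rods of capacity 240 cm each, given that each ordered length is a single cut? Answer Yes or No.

No

Total = 1530 cm; ⌈1530/240⌉ = 7.
8 pieces each exceed half the capacity and cannot share a stock rod, forcing at least 8 stock rods.
At least 8 stock rods are required, but only 7 are allowed.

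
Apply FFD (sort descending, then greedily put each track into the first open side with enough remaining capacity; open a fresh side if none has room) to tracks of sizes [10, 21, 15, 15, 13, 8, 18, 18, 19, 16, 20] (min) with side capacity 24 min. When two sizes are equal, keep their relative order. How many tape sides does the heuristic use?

9

Sorted descending: 21, 20, 19, 18, 18, 16, 15, 15, 13, 10, 8.
  21 → side 1 (new)  [load 21/24]
  20 → side 2 (new)  [load 20/24]
  19 → side 3 (new)  [load 19/24]
  18 → side 4 (new)  [load 18/24]
  18 → side 5 (new)  [load 18/24]
  16 → side 6 (new)  [load 16/24]
  15 → side 7 (new)  [load 15/24]
  15 → side 8 (new)  [load 15/24]
  13 → side 9 (new)  [load 13/24]
  10 → side 9  [load 23/24]
  8 → side 6  [load 24/24]
9 tape sides opened.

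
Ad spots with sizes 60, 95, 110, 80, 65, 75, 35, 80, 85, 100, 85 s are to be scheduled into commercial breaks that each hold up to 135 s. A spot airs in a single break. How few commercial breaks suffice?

9

Total = 110 + 100 + 95 + 85 + 85 + 80 + 80 + 75 + 65 + 60 + 35 = 870 s.
Lower bound: ⌈870/135⌉ = 7 commercial breaks.
Also, 8 ad spots each exceed 135/2 s, and no two of those can share a break, so at least 8 commercial breaks are needed.
A packing using 9 commercial breaks:
  break 1: 110 = 110
  break 2: 100 + 35 = 135
  break 3: 95 = 95
  break 4: 85 = 85
  break 5: 85 = 85
  break 6: 80 = 80
  break 7: 80 = 80
  break 8: 75 + 60 = 135
  break 9: 65 = 65
No arrangement into 8 commercial breaks stays within capacity, so 9 is optimal.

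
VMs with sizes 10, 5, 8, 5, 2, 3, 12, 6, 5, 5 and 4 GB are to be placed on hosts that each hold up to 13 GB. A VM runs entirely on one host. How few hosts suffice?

Total = 12 + 10 + 8 + 6 + 5 + 5 + 5 + 5 + 4 + 3 + 2 = 65 GB.
Lower bound: ⌈65/13⌉ = 5 hosts.
A packing using 6 hosts:
  host 1: 12 = 12
  host 2: 10 + 3 = 13
  host 3: 8 + 5 = 13
  host 4: 6 + 5 + 2 = 13
  host 5: 5 + 5 = 10
  host 6: 4 = 4
No arrangement into 5 hosts stays within capacity, so 6 is optimal.

6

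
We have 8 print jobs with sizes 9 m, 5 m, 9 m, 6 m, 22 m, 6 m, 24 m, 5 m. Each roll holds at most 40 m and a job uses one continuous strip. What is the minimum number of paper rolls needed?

Total = 24 + 22 + 9 + 9 + 6 + 6 + 5 + 5 = 86 m.
Lower bound: ⌈86/40⌉ = 3 paper rolls.
A packing using 3 paper rolls:
  roll 1: 24 + 9 + 6 = 39
  roll 2: 22 + 9 + 6 = 37
  roll 3: 5 + 5 = 10
This matches the lower bound, so 3 is optimal.

3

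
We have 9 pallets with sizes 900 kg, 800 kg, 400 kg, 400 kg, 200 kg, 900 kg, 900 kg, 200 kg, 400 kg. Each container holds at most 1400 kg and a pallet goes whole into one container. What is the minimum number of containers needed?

Total = 900 + 900 + 900 + 800 + 400 + 400 + 400 + 200 + 200 = 5100 kg.
Lower bound: ⌈5100/1400⌉ = 4 containers.
A packing using 4 containers:
  container 1: 900 + 400 = 1300
  container 2: 900 + 400 = 1300
  container 3: 900 + 400 = 1300
  container 4: 800 + 200 + 200 = 1200
This matches the lower bound, so 4 is optimal.

4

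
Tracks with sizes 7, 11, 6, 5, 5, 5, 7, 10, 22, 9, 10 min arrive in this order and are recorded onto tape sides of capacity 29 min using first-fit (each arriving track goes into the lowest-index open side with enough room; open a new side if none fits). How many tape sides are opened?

4

  7 → side 1 (new)  [load 7/29]
  11 → side 1  [load 18/29]
  6 → side 1  [load 24/29]
  5 → side 1  [load 29/29]
  5 → side 2 (new)  [load 5/29]
  5 → side 2  [load 10/29]
  7 → side 2  [load 17/29]
  10 → side 2  [load 27/29]
  22 → side 3 (new)  [load 22/29]
  9 → side 4 (new)  [load 9/29]
  10 → side 4  [load 19/29]
4 tape sides opened.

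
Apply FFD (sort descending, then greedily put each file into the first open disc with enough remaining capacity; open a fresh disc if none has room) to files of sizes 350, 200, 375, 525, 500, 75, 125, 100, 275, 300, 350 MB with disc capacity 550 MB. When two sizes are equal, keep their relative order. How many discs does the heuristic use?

7

Sorted descending: 525, 500, 375, 350, 350, 300, 275, 200, 125, 100, 75.
  525 → disc 1 (new)  [load 525/550]
  500 → disc 2 (new)  [load 500/550]
  375 → disc 3 (new)  [load 375/550]
  350 → disc 4 (new)  [load 350/550]
  350 → disc 5 (new)  [load 350/550]
  300 → disc 6 (new)  [load 300/550]
  275 → disc 7 (new)  [load 275/550]
  200 → disc 4  [load 550/550]
  125 → disc 3  [load 500/550]
  100 → disc 5  [load 450/550]
  75 → disc 5  [load 525/550]
7 discs opened.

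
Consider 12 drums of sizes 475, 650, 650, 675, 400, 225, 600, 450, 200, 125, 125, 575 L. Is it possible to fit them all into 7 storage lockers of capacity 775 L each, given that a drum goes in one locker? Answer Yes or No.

No

Total = 5150 L; ⌈5150/775⌉ = 7.
8 drums each exceed half the capacity and cannot share a locker, forcing at least 8 storage lockers.
At least 8 storage lockers are required, but only 7 are allowed.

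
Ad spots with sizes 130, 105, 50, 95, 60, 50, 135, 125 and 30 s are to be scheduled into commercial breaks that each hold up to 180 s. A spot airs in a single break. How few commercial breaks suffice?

5

Total = 135 + 130 + 125 + 105 + 95 + 60 + 50 + 50 + 30 = 780 s.
Lower bound: ⌈780/180⌉ = 5 commercial breaks.
A packing using 5 commercial breaks:
  break 1: 135 + 30 = 165
  break 2: 130 + 50 = 180
  break 3: 125 + 50 = 175
  break 4: 105 + 60 = 165
  break 5: 95 = 95
This matches the lower bound, so 5 is optimal.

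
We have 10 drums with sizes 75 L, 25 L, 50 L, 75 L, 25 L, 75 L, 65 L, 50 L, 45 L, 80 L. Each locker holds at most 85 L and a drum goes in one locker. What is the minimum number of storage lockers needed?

8

Total = 80 + 75 + 75 + 75 + 65 + 50 + 50 + 45 + 25 + 25 = 565 L.
Lower bound: ⌈565/85⌉ = 7 storage lockers.
Also, 8 drums each exceed 85/2 L, and no two of those can share a locker, so at least 8 storage lockers are needed.
A packing using 8 storage lockers:
  locker 1: 80 = 80
  locker 2: 75 = 75
  locker 3: 75 = 75
  locker 4: 75 = 75
  locker 5: 65 = 65
  locker 6: 50 + 25 = 75
  locker 7: 50 + 25 = 75
  locker 8: 45 = 45
This matches the lower bound, so 8 is optimal.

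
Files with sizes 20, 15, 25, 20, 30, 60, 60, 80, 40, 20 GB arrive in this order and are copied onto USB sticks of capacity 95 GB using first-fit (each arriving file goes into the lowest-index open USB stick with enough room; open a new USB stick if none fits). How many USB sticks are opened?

5

  20 → USB stick 1 (new)  [load 20/95]
  15 → USB stick 1  [load 35/95]
  25 → USB stick 1  [load 60/95]
  20 → USB stick 1  [load 80/95]
  30 → USB stick 2 (new)  [load 30/95]
  60 → USB stick 2  [load 90/95]
  60 → USB stick 3 (new)  [load 60/95]
  80 → USB stick 4 (new)  [load 80/95]
  40 → USB stick 5 (new)  [load 40/95]
  20 → USB stick 3  [load 80/95]
5 USB sticks opened.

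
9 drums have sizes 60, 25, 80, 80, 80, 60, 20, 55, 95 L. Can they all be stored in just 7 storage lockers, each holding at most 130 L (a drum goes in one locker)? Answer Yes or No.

A valid assignment using 6 storage lockers:
  locker 1: 95 + 25 = 120
  locker 2: 80 + 20 = 100
  locker 3: 80 = 80
  locker 4: 80 = 80
  locker 5: 60 + 60 = 120
  locker 6: 55 = 55
That uses only 6 ≤ 7, so 7 storage lockers are enough.

Yes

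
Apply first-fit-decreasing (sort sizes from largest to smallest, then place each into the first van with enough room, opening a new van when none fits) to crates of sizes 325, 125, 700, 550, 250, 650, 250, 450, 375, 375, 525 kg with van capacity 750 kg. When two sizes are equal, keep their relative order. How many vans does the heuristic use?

Sorted descending: 700, 650, 550, 525, 450, 375, 375, 325, 250, 250, 125.
  700 → van 1 (new)  [load 700/750]
  650 → van 2 (new)  [load 650/750]
  550 → van 3 (new)  [load 550/750]
  525 → van 4 (new)  [load 525/750]
  450 → van 5 (new)  [load 450/750]
  375 → van 6 (new)  [load 375/750]
  375 → van 6  [load 750/750]
  325 → van 7 (new)  [load 325/750]
  250 → van 5  [load 700/750]
  250 → van 7  [load 575/750]
  125 → van 3  [load 675/750]
7 vans opened.

7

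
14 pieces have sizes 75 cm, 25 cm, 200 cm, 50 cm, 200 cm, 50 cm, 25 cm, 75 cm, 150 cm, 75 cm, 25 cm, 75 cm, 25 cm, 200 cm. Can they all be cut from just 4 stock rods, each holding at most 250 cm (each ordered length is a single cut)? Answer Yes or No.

No

Total = 1250 cm; ⌈1250/250⌉ = 5.
At least 5 stock rods are required, but only 4 are allowed.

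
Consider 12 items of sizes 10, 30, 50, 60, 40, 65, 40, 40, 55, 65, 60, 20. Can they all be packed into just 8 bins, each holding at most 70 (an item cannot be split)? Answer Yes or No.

Total = 535; ⌈535/70⌉ = 8.
9 items each exceed half the capacity and cannot share a bin, forcing at least 9 bins.
At least 9 bins are required, but only 8 are allowed.

No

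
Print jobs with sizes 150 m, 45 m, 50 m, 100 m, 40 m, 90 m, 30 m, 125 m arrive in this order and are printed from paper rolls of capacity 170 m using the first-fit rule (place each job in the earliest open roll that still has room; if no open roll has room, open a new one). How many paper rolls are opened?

  150 → roll 1 (new)  [load 150/170]
  45 → roll 2 (new)  [load 45/170]
  50 → roll 2  [load 95/170]
  100 → roll 3 (new)  [load 100/170]
  40 → roll 2  [load 135/170]
  90 → roll 4 (new)  [load 90/170]
  30 → roll 2  [load 165/170]
  125 → roll 5 (new)  [load 125/170]
5 paper rolls opened.

5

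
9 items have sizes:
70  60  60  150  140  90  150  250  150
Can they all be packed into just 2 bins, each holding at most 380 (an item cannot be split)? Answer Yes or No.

Total = 1120; ⌈1120/380⌉ = 3.
At least 3 bins are required, but only 2 are allowed.

No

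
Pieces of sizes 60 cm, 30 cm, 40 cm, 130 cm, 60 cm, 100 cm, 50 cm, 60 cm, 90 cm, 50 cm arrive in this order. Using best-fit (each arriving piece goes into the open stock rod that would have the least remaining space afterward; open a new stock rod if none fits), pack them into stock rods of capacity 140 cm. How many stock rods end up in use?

6

  60 → stock rod 1 (new)  [load 60/140]
  30 → stock rod 1  [load 90/140]
  40 → stock rod 1  [load 130/140]
  130 → stock rod 2 (new)  [load 130/140]
  60 → stock rod 3 (new)  [load 60/140]
  100 → stock rod 4 (new)  [load 100/140]
  50 → stock rod 3  [load 110/140]
  60 → stock rod 5 (new)  [load 60/140]
  90 → stock rod 6 (new)  [load 90/140]
  50 → stock rod 6  [load 140/140]
6 stock rods opened.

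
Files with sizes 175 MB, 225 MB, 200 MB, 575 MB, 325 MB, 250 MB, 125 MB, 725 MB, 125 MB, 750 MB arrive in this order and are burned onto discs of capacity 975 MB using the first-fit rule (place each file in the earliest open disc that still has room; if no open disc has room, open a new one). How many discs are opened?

4

  175 → disc 1 (new)  [load 175/975]
  225 → disc 1  [load 400/975]
  200 → disc 1  [load 600/975]
  575 → disc 2 (new)  [load 575/975]
  325 → disc 1  [load 925/975]
  250 → disc 2  [load 825/975]
  125 → disc 2  [load 950/975]
  725 → disc 3 (new)  [load 725/975]
  125 → disc 3  [load 850/975]
  750 → disc 4 (new)  [load 750/975]
4 discs opened.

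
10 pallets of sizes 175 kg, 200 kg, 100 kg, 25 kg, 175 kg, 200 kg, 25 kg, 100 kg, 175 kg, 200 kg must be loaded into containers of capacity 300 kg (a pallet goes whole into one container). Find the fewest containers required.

Total = 200 + 200 + 200 + 175 + 175 + 175 + 100 + 100 + 25 + 25 = 1375 kg.
Lower bound: ⌈1375/300⌉ = 5 containers.
Also, 6 pallets each exceed 150 kg, and no two of those can share a container, so at least 6 containers are needed.
A packing using 6 containers:
  container 1: 200 + 100 = 300
  container 2: 200 + 100 = 300
  container 3: 200 + 25 + 25 = 250
  container 4: 175 = 175
  container 5: 175 = 175
  container 6: 175 = 175
This matches the lower bound, so 6 is optimal.

6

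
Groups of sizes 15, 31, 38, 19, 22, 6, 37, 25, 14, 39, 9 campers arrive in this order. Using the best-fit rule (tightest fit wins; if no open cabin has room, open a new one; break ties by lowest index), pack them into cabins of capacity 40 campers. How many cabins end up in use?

7

  15 → cabin 1 (new)  [load 15/40]
  31 → cabin 2 (new)  [load 31/40]
  38 → cabin 3 (new)  [load 38/40]
  19 → cabin 1  [load 34/40]
  22 → cabin 4 (new)  [load 22/40]
  6 → cabin 1  [load 40/40]
  37 → cabin 5 (new)  [load 37/40]
  25 → cabin 6 (new)  [load 25/40]
  14 → cabin 6  [load 39/40]
  39 → cabin 7 (new)  [load 39/40]
  9 → cabin 2  [load 40/40]
7 cabins opened.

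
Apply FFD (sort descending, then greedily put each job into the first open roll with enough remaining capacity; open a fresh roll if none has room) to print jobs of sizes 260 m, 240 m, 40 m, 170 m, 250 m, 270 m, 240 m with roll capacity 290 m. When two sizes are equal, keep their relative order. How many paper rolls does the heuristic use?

Sorted descending: 270, 260, 250, 240, 240, 170, 40.
  270 → roll 1 (new)  [load 270/290]
  260 → roll 2 (new)  [load 260/290]
  250 → roll 3 (new)  [load 250/290]
  240 → roll 4 (new)  [load 240/290]
  240 → roll 5 (new)  [load 240/290]
  170 → roll 6 (new)  [load 170/290]
  40 → roll 3  [load 290/290]
6 paper rolls opened.

6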